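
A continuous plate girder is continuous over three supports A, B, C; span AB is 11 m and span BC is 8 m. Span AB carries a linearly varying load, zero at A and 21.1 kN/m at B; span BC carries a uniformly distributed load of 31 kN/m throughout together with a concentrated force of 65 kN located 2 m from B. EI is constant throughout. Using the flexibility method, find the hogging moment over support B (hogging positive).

M_B = 238.9 kN·m

Release continuity at B by inserting a hinge; the redundant is the internal moment M_B. The primary structure is two simply-supported spans AB and BC.
Rotations at B on the released spans (each span's end-slope, ×1/EI):
  span AB: triangular load, peak 21.1: w₀L³/(45EI) = 624.1/EI
  span BC: UDL 31: wL³/(24EI) = 661.3/EI
  span BC: point load 65 at a = 2: Pab(L + b)/(6LEI) = 227.5/EI
  relative rotation θ_0 = (624.1 + 888.8)/EI = 1513/EI
A unit hogging moment at B produces rotation L₁/(3EI) + L₂/(3EI) = 6.333/EI.
Slope continuity at B: θ_0 = M_B·6.333/EI, so M_B = 1513/6.333 = 238.9 kN·m (hogging).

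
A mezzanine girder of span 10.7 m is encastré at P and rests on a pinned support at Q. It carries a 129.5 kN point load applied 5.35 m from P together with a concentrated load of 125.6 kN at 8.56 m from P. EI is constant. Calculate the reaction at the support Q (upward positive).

Choose R_Q as the redundant. The primary structure is the cantilever fixed at P.
Downward deflection at the released point Q due to the loads:
  point load 129.5 at a = 5.35: Pa²(3L − a)/(6EI) = 16525/EI
  point load 125.6 at a = 8.56: Pa²(3L − a)/(6EI) = 36107/EI
  δ_0 = 52632/EI
Tip deflection under a unit load at Q: L³/(3EI) = 408.3/EI.
Compatibility at Q: δ_0 − R_Q·δ_{QQ} = 0, so R_Q = 52632/408.3 = 128.9 kN.

R_Q = 128.9 kN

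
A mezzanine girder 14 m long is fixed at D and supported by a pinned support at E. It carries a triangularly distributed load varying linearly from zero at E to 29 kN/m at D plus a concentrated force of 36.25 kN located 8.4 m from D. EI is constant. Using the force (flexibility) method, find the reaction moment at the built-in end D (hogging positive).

M_D = 464.2 kN·m

Take the reaction at E as the redundant and release it; the primary structure is a cantilever fixed at D.
Free-end deflection of the primary structure under the applied loading (downward +):
  triangular load, peak 29 at the fixed end: w₀L⁴/(30EI) = 37135/EI
  point load 36.25 at a = 8.4: Pa²(3L − a)/(6EI) = 14324/EI
  δ_0 = 51459/EI
Flexibility coefficient — unit upward force at E: δ_{EE} = L³/(3EI) = 914.7/EI.
Compatibility at E: δ_0 − R_E·δ_{EE} = 0, so R_E = 51459/914.7 = 56.26 kN.
Moment equilibrium about D: M_D = Σ(load moments about D) − R_E·L = 1252 − 56.26×14 = 464.2 kN·m.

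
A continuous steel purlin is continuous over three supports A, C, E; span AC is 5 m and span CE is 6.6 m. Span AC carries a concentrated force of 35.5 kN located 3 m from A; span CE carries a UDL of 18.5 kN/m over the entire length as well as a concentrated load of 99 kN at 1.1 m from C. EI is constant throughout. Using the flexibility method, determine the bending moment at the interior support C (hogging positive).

M_C = 119.3 kN·m

Release continuity at C by inserting a hinge; the redundant is the internal moment M_C. The primary structure is two simply-supported spans AC and CE.
End slopes at the hinge C, treating each span as simply supported:
  span AC: point load 35.5 at a = 3: Pab(L + a)/(6LEI) = 56.8/EI
  span CE: UDL 18.5: wL³/(24EI) = 221.6/EI
  span CE: point load 99 at a = 1.1: Pab(L + b)/(6LEI) = 183/EI
  relative rotation θ_0 = (56.8 + 404.6)/EI = 461.4/EI
A unit hogging moment at C produces rotation L₁/(3EI) + L₂/(3EI) = 3.867/EI.
Compatibility: M_C·(L₁+L₂)/(3EI) = θ_0, giving M_C = 119.3 kN·m (hogging).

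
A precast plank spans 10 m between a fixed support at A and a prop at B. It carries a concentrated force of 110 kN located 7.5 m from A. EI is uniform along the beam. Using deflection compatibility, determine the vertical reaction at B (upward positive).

Take the reaction at B as the redundant and release it; the primary structure is a cantilever fixed at A.
Primary-structure tip deflection at B by superposition:
  point load 110 at a = 7.5: Pa²(3L − a)/(6EI) = 23203/EI
Flexibility coefficient — unit upward force at B: δ_{BB} = L³/(3EI) = 333.3/EI.
Compatibility at B: δ_0 − R_B·δ_{BB} = 0, so R_B = 23203/333.3 = 69.61 kN.

R_B = 69.61 kN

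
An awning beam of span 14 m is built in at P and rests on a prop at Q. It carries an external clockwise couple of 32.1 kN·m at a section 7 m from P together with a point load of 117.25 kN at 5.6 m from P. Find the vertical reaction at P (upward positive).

Remove the prop at Q; the released (primary) structure is a cantilever built in at P.
Downward deflection at the released point Q due to the loads:
  clockwise couple 32.1 at a = 7: M₀a(2L − a)/(2EI) = 2359/EI
  point load 117.25 at a = 5.6: Pa²(3L − a)/(6EI) = 22307/EI
  δ_0 = 24666/EI
Flexibility coefficient — unit upward force at Q: δ_{QQ} = L³/(3EI) = 914.7/EI.
Compatibility at Q: δ_0 − R_Q·δ_{QQ} = 0, so R_Q = 24666/914.7 = 26.97 kN.
Vertical equilibrium: R_P = ΣP − R_Q = 117.2 − 26.97 = 90.28 kN.

R_P = 90.28 kN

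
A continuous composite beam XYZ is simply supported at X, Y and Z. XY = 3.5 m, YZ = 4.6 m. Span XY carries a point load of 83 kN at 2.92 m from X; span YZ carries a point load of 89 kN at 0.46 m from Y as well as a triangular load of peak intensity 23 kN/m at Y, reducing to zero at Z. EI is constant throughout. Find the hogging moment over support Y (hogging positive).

M_Y = 54.22 kN·m

Insert a hinge at Y; M_Y is the redundant, and each span becomes simply supported.
Discontinuity in slope at Y on the released structure — sum the simple-span end rotations:
  span XY: point load 83 at a = 2.92: Pab(L + a)/(6LEI) = 42.97/EI
  span YZ: point load 89 at a = 0.46: Pab(L + b)/(6LEI) = 53.67/EI
  span YZ: triangular load, peak 23: w₀L³/(45EI) = 49.75/EI
  relative rotation θ_0 = (42.97 + 103.4)/EI = 146.4/EI
A unit hogging moment at Y produces rotation L₁/(3EI) + L₂/(3EI) = 2.7/EI.
Compatibility: M_Y·(L₁+L₂)/(3EI) = θ_0, giving M_Y = 54.22 kN·m (hogging).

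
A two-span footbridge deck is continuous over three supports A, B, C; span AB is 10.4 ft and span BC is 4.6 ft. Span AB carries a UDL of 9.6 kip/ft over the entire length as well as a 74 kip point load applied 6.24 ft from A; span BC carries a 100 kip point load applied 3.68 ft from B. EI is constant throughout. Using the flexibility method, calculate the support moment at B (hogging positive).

M_B = 206 kip·ft

Take M_B as the redundant. Released structure: two simple spans AB and BC with a hinge at B.
End slopes at the hinge B, treating each span as simply supported:
  span AB: UDL 9.6: wL³/(24EI) = 449.9/EI
  span AB: point load 74 at a = 6.24: Pab(L + a)/(6LEI) = 512.2/EI
  span BC: point load 100 at a = 3.68: Pab(L + b)/(6LEI) = 67.71/EI
  relative rotation θ_0 = (962.2 + 67.71)/EI = 1030/EI
A unit hogging moment at B produces rotation L₁/(3EI) + L₂/(3EI) = 5/EI.
Compatibility: M_B·(L₁+L₂)/(3EI) = θ_0, giving M_B = 206 kip·ft (hogging).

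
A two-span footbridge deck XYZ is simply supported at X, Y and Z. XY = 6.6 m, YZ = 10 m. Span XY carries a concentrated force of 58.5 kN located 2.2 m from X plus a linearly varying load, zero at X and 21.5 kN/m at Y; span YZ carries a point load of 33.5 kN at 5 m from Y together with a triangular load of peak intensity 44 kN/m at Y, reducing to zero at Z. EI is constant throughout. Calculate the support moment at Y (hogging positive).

Insert a hinge at Y; M_Y is the redundant, and each span becomes simply supported.
Discontinuity in slope at Y on the released structure — sum the simple-span end rotations:
  span XY: point load 58.5 at a = 2.2: Pab(L + a)/(6LEI) = 125.8/EI
  span XY: triangular load, peak 21.5: w₀L³/(45EI) = 137.4/EI
  span YZ: point load 33.5 at a = 5: Pab(L + b)/(6LEI) = 209.4/EI
  span YZ: triangular load, peak 44: w₀L³/(45EI) = 977.8/EI
  relative rotation θ_0 = (263.2 + 1187)/EI = 1450/EI
A unit hogging moment at Y produces rotation L₁/(3EI) + L₂/(3EI) = 5.533/EI.
Slope continuity at Y: θ_0 = M_Y·5.533/EI, so M_Y = 1450/5.533 = 262.1 kN·m (hogging).

M_Y = 262.1 kN·m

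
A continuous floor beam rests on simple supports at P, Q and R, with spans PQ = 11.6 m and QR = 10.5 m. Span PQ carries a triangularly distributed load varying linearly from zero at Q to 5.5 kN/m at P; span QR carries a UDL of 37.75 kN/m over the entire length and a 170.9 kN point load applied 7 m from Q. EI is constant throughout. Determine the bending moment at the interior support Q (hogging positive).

Take M_Q as the redundant. Released structure: two simple spans PQ and QR with a hinge at Q.
Discontinuity in slope at Q on the released structure — sum the simple-span end rotations:
  span PQ: triangular load, peak 5.5: 7w₀L³/(360EI) = 166.9/EI
  span QR: UDL 37.75: wL³/(24EI) = 1821/EI
  span QR: point load 170.9 at a = 7: Pab(L + b)/(6LEI) = 930.5/EI
  relative rotation θ_0 = (166.9 + 2751)/EI = 2918/EI
A unit hogging moment at Q produces rotation L₁/(3EI) + L₂/(3EI) = 7.367/EI.
Compatibility: M_Q·(L₁+L₂)/(3EI) = θ_0, giving M_Q = 396.1 kN·m (hogging).

M_Q = 396.1 kN·m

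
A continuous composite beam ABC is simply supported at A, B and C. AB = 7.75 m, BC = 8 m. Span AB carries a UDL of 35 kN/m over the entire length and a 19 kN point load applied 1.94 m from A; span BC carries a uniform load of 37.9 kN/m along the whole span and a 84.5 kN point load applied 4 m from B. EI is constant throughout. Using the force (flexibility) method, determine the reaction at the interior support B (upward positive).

Release continuity at B by inserting a hinge; the redundant is the internal moment M_B. The primary structure is two simply-supported spans AB and BC.
Discontinuity in slope at B on the released structure — sum the simple-span end rotations:
  span AB: UDL 35: wL³/(24EI) = 678.8/EI
  span AB: point load 19 at a = 1.94: Pab(L + a)/(6LEI) = 44.63/EI
  span BC: UDL 37.9: wL³/(24EI) = 808.5/EI
  span BC: point load 84.5 at a = 4: Pab(L + b)/(6LEI) = 338/EI
  relative rotation θ_0 = (723.5 + 1147)/EI = 1870/EI
A unit hogging moment at B produces rotation L₁/(3EI) + L₂/(3EI) = 5.25/EI.
Compatibility: M_B·(L₁+L₂)/(3EI) = θ_0, giving M_B = 356.2 kN·m (hogging).
Span AB, ΣM about A with M_B applied at B: R_B^{AB}·7.75 = 1088 + 356.2, so R_B^{AB} = 186.3 kN and R_A = 290.2 − 186.3 = 103.9 kN.
Span BC, ΣM about C: R_B^{BC}·8 = 1551 + 356.2, so R_B^{BC} = 238.4 kN and R_C = 387.7 − 238.4 = 149.3 kN.
R_B = 186.3 + 238.4 = 424.7 kN.

R_B = 424.7 kN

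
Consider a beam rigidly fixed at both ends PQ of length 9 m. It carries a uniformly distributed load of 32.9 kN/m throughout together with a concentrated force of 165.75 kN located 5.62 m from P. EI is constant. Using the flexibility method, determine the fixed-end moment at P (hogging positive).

M_P = 353.5 kN·m

Release both end moments; the primary structure is a simply-supported span PQ with redundants M_P and M_Q.
On the primary (simply-supported) span, the end slopes from the loading are:
  at P: UDL 32.9: wL³/(24EI) = 999.3/EI
  at Q: UDL 32.9: wL³/(24EI) = 999.3/EI
  at P: point load 165.75 at a = 5.62: Pab(L + b)/(6LEI) = 721.8/EI
  at Q: point load 165.75 at a = 5.62: Pab(L + a)/(6LEI) = 852.4/EI
  θ_P0 = 1721/EI,  θ_Q0 = 1852/EI
Flexibility coefficients: a unit moment at one end gives L/(3EI) there and L/(6EI) at the far end, so f₁₁ = f₂₂ = 3/EI and f₁₂ = f₂₁ = 1.5/EI.
Compatibility — zero rotation at each built-in end:
  3 M_P + 1.5 M_Q = 1721
  1.5 M_P + 3 M_Q = 1852
Solving the pair gives M_P = 353.5 kN·m and M_Q = 440.5 kN·m (hogging).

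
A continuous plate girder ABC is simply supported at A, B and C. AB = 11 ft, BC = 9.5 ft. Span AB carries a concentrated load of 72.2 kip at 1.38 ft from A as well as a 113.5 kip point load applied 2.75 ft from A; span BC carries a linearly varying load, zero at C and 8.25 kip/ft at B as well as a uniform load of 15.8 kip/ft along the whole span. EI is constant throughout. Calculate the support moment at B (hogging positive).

Insert a hinge at B; M_B is the redundant, and each span becomes simply supported.
End slopes at the hinge B, treating each span as simply supported:
  span AB: point load 72.2 at a = 1.38: Pab(L + a)/(6LEI) = 179.8/EI
  span AB: point load 113.5 at a = 2.75: Pab(L + a)/(6LEI) = 536.5/EI
  span BC: triangular load, peak 8.25: w₀L³/(45EI) = 157.2/EI
  span BC: UDL 15.8: wL³/(24EI) = 564.4/EI
  relative rotation θ_0 = (716.3 + 721.6)/EI = 1438/EI
A unit hogging moment at B produces rotation L₁/(3EI) + L₂/(3EI) = 6.833/EI.
Slope continuity at B: θ_0 = M_B·6.833/EI, so M_B = 1438/6.833 = 210.4 kip·ft (hogging).

M_B = 210.4 kip·ft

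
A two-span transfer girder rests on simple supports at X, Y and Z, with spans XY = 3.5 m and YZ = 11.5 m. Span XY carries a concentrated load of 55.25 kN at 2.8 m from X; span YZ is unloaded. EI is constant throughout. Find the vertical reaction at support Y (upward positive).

Insert a hinge at Y; M_Y is the redundant, and each span becomes simply supported.
End slopes at the hinge Y, treating each span as simply supported:
  span XY: point load 55.25 at a = 2.8: Pab(L + a)/(6LEI) = 32.49/EI
  relative rotation θ_0 = (32.49 + 0)/EI = 32.49/EI
A unit hogging moment at Y produces rotation L₁/(3EI) + L₂/(3EI) = 5/EI.
Compatibility: M_Y·(L₁+L₂)/(3EI) = θ_0, giving M_Y = 6.497 kN·m (hogging).
Span XY, ΣM about X with M_Y applied at Y: R_Y^{XY}·3.5 = 154.7 + 6.497, so R_Y^{XY} = 46.06 kN and R_X = 55.25 − 46.06 = 9.194 kN.
Span YZ, ΣM about Z: R_Y^{YZ}·11.5 = 0 + 6.497, so R_Y^{YZ} = 0.565 kN and R_Z = 0 − 0.565 = -0.565 kN.
R_Y = 46.06 + 0.565 = 46.62 kN.

R_Y = 46.62 kN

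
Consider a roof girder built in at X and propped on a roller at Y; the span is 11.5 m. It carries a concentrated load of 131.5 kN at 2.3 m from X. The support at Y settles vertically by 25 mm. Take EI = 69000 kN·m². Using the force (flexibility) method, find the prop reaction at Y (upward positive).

Remove the prop at Y; the released (primary) structure is a cantilever built in at X.
Downward deflection at the released point Y due to the loads:
  point load 131.5 at a = 2.3: Pa²(3L − a)/(6EI) = 3733/EI
Flexibility coefficient — unit upward force at Y: δ_{YY} = L³/(3EI) = 507/EI.
With EI = 69000 kN·m²: δ_0 = 0.054105 m and δ_{YY} = 0.007347 m/kN.
Compatibility — the beam at Y must follow the support down by 0.025 m: δ_0 − R_Y·δ_{YY} = 0.025, so R_Y = (0.054105 − 0.025)/0.007347 = 3.961 kN.

R_Y = 3.961 kN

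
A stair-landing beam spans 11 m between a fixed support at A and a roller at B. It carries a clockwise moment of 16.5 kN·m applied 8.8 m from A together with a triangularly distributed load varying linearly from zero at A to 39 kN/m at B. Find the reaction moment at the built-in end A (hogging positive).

Release the roller at B. Primary structure: cantilever fixed at A.
Primary-structure tip deflection at B by superposition:
  clockwise couple 16.5 at a = 8.8: M₀a(2L − a)/(2EI) = 958.3/EI
  triangular load, peak 39 at the free end: 11w₀L⁴/(120EI) = 52342/EI
  δ_0 = 53300/EI
Flexibility coefficient — unit upward force at B: δ_{BB} = L³/(3EI) = 443.7/EI.
Compatibility at B: δ_0 − R_B·δ_{BB} = 0, so R_B = 53300/443.7 = 120.1 kN.
Moment equilibrium about A: M_A = Σ(load moments about A) − R_B·L = 1590 − 120.1×11 = 268 kN·m.

M_A = 268 kN·m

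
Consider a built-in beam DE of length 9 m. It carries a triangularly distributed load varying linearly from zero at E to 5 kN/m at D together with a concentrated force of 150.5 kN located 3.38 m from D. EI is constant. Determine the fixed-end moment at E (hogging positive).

M_E = 132.8 kN·m

Take the two fixed-end moments M_D, M_E as redundants; the released structure is the simple span DE.
Simple-span end rotations at D and E under the given loads:
  at D: triangular load, peak 5: w₀L³/(45EI) = 81/EI
  at E: triangular load, peak 5: 7w₀L³/(360EI) = 70.88/EI
  at D: point load 150.5 at a = 3.38: Pab(L + b)/(6LEI) = 774/EI
  at E: point load 150.5 at a = 3.38: Pab(L + a)/(6LEI) = 655.4/EI
  θ_D0 = 855/EI,  θ_E0 = 726.3/EI
Flexibility coefficients: a unit moment at one end gives L/(3EI) there and L/(6EI) at the far end, so f₁₁ = f₂₂ = 3/EI and f₁₂ = f₂₁ = 1.5/EI.
Compatibility — zero rotation at each built-in end:
  3 M_D + 1.5 M_E = 855
  1.5 M_D + 3 M_E = 726.3
Solving the pair gives M_D = 218.6 kN·m and M_E = 132.8 kN·m (hogging).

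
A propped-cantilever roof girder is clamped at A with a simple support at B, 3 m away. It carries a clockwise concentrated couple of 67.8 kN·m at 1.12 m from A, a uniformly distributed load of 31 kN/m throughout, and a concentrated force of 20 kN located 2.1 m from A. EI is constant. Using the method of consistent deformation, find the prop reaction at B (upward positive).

Choose R_B as the redundant. The primary structure is the cantilever fixed at A.
Free-end deflection of the primary structure under the applied loading (downward +):
  clockwise couple 67.8 at a = 1.12: M₀a(2L − a)/(2EI) = 185.3/EI
  UDL 31: wL⁴/(8EI) = 313.9/EI
  point load 20 at a = 2.1: Pa²(3L − a)/(6EI) = 101.4/EI
  δ_0 = 600.6/EI
Tip deflection under a unit load at B: L³/(3EI) = 9/EI.
Compatibility at B: δ_0 − R_B·δ_{BB} = 0, so R_B = 600.6/9 = 66.73 kN.

R_B = 66.73 kN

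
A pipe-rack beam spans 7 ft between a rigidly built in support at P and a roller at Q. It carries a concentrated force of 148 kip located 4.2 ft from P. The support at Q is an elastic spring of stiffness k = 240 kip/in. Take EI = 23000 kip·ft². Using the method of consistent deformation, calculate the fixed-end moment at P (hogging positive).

M_P = 203.3 kip·ft

Remove the prop at Q; the released (primary) structure is a cantilever built in at P.
Deflection at Q on the released cantilever, summing each load's contribution:
  point load 148 at a = 4.2: Pa²(3L − a)/(6EI) = 7310/EI
Tip deflection under a unit load at Q: L³/(3EI) = 114.3/EI.
With EI = 23000 kip·ft²: δ_0 = 0.31783 ft and δ_{QQ} = 0.004971 ft/kip.
Compatibility — the spring shortens by R_Q/k under the reaction it provides: δ_0 − R_Q·δ_{QQ} = R_Q/k. With 1/k = 1/(240×12) ft/kip = 0.000347 ft/kip, R_Q = δ_0 / (δ_{QQ} + 1/k) = 0.31783 / (0.004971 + 0.000347) = 59.76 kip.
Moment equilibrium about P: M_P = Σ(load moments about P) − R_Q·L = 621.6 − 59.76×7 = 203.3 kip·ft.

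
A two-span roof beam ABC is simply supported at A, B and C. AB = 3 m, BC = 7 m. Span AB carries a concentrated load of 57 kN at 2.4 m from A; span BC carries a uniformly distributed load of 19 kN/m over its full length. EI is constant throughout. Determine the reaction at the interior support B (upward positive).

Take M_B as the redundant. Released structure: two simple spans AB and BC with a hinge at B.
End slopes at the hinge B, treating each span as simply supported:
  span AB: point load 57 at a = 2.4: Pab(L + a)/(6LEI) = 24.62/EI
  span BC: UDL 19: wL³/(24EI) = 271.5/EI
  relative rotation θ_0 = (24.62 + 271.5)/EI = 296.2/EI
A unit hogging moment at B produces rotation L₁/(3EI) + L₂/(3EI) = 3.333/EI.
Compatibility: M_B·(L₁+L₂)/(3EI) = θ_0, giving M_B = 88.85 kN·m (hogging).
Span AB, ΣM about A with M_B applied at B: R_B^{AB}·3 = 136.8 + 88.85, so R_B^{AB} = 75.22 kN and R_A = 57 − 75.22 = -18.22 kN.
Span BC, ΣM about C: R_B^{BC}·7 = 465.5 + 88.85, so R_B^{BC} = 79.19 kN and R_C = 133 − 79.19 = 53.81 kN.
R_B = 75.22 + 79.19 = 154.4 kN.

R_B = 154.4 kN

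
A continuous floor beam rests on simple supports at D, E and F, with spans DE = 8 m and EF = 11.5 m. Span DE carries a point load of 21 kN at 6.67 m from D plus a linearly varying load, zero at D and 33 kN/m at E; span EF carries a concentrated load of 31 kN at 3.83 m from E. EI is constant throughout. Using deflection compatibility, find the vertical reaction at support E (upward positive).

Take M_E as the redundant. Released structure: two simple spans DE and EF with a hinge at E.
End slopes at the hinge E, treating each span as simply supported:
  span DE: point load 21 at a = 6.67: Pab(L + a)/(6LEI) = 56.94/EI
  span DE: triangular load, peak 33: w₀L³/(45EI) = 375.5/EI
  span EF: point load 31 at a = 3.83: Pab(L + b)/(6LEI) = 253/EI
  relative rotation θ_0 = (432.4 + 253)/EI = 685.4/EI
A unit hogging moment at E produces rotation L₁/(3EI) + L₂/(3EI) = 6.5/EI.
Slope continuity at E: θ_0 = M_E·6.5/EI, so M_E = 685.4/6.5 = 105.4 kN·m (hogging).
Span DE, ΣM about D with M_E applied at E: R_E^{DE}·8 = 844.1 + 105.4, so R_E^{DE} = 118.7 kN and R_D = 153 − 118.7 = 34.31 kN.
Span EF, ΣM about F: R_E^{EF}·11.5 = 237.8 + 105.4, so R_E^{EF} = 29.84 kN and R_F = 31 − 29.84 = 1.155 kN.
R_E = 118.7 + 29.84 = 148.5 kN.

R_E = 148.5 kN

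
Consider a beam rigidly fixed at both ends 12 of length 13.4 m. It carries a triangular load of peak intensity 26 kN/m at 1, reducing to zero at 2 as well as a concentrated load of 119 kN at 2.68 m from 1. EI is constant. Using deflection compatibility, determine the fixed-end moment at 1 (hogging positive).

Take the two fixed-end moments M_1, M_2 as redundants; the released structure is the simple span 12.
On the primary (simply-supported) span, the end slopes from the loading are:
  at 1: triangular load, peak 26: w₀L³/(45EI) = 1390/EI
  at 2: triangular load, peak 26: 7w₀L³/(360EI) = 1216/EI
  at 1: point load 119 at a = 2.68: Pab(L + b)/(6LEI) = 1026/EI
  at 2: point load 119 at a = 2.68: Pab(L + a)/(6LEI) = 683.8/EI
  θ_10 = 2416/EI,  θ_20 = 1900/EI
Flexibility coefficients: a unit moment at one end gives L/(3EI) there and L/(6EI) at the far end, so f₁₁ = f₂₂ = 4.467/EI and f₁₂ = f₂₁ = 2.233/EI.
Compatibility — zero rotation at each built-in end:
  4.467 M_1 + 2.233 M_2 = 2416
  2.233 M_1 + 4.467 M_2 = 1900
Solving the pair gives M_1 = 437.5 kN·m and M_2 = 206.6 kN·m (hogging).

M_1 = 437.5 kN·m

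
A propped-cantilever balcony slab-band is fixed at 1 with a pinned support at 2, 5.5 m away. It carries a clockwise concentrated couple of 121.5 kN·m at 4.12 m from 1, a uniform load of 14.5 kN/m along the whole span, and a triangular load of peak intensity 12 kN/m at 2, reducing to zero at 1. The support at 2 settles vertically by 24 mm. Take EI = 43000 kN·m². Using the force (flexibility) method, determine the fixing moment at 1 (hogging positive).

M_1 = 129.1 kN·m

Release the roller at 2. Primary structure: cantilever fixed at 1.
Primary-structure tip deflection at 2 by superposition:
  clockwise couple 121.5 at a = 4.12: M₀a(2L − a)/(2EI) = 1722/EI
  UDL 14.5: wL⁴/(8EI) = 1659/EI
  triangular load, peak 12 at the free end: 11w₀L⁴/(120EI) = 1007/EI
  δ_0 = 4387/EI
Tip deflection under a unit load at 2: L³/(3EI) = 55.46/EI.
With EI = 43000 kN·m²: δ_0 = 0.10203 m and δ_{22} = 0.00129 m/kN.
Compatibility — the beam at 2 must follow the support down by 0.024 m: δ_0 − R_2·δ_{22} = 0.024, so R_2 = (0.10203 − 0.024)/0.00129 = 60.5 kN.
Moment equilibrium about 1: M_1 = Σ(load moments about 1) − R_2·L = 461.8 − 60.5×5.5 = 129.1 kN·m.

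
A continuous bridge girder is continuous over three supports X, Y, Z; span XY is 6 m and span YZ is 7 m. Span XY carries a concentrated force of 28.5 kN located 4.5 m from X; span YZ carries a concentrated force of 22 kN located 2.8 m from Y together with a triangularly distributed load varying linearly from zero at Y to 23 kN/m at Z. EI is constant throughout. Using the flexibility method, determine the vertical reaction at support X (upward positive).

Insert a hinge at Y; M_Y is the redundant, and each span becomes simply supported.
Discontinuity in slope at Y on the released structure — sum the simple-span end rotations:
  span XY: point load 28.5 at a = 4.5: Pab(L + a)/(6LEI) = 56.11/EI
  span YZ: point load 22 at a = 2.8: Pab(L + b)/(6LEI) = 68.99/EI
  span YZ: triangular load, peak 23: 7w₀L³/(360EI) = 153.4/EI
  relative rotation θ_0 = (56.11 + 222.4)/EI = 278.5/EI
A unit hogging moment at Y produces rotation L₁/(3EI) + L₂/(3EI) = 4.333/EI.
Compatibility: M_Y·(L₁+L₂)/(3EI) = θ_0, giving M_Y = 64.27 kN·m (hogging).
Span XY, ΣM about X with M_Y applied at Y: R_Y^{XY}·6 = 128.2 + 64.27, so R_Y^{XY} = 32.09 kN and R_X = 28.5 − 32.09 = -3.586 kN.

R_X = -3.586 kN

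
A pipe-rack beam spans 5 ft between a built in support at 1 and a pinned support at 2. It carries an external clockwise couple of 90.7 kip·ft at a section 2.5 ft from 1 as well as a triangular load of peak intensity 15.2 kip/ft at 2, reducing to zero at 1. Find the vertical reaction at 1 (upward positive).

Choose R_2 as the redundant. The primary structure is the cantilever fixed at 1.
Free-end deflection of the primary structure under the applied loading (downward +):
  clockwise couple 90.7 at a = 2.5: M₀a(2L − a)/(2EI) = 850.3/EI
  triangular load, peak 15.2 at the free end: 11w₀L⁴/(120EI) = 870.8/EI
  δ_0 = 1721/EI
Tip deflection under a unit load at 2: L³/(3EI) = 41.67/EI.
Compatibility at 2: δ_0 − R_2·δ_{22} = 0, so R_2 = 1721/41.67 = 41.31 kip.
Vertical equilibrium: R_1 = ΣP − R_2 = 38 − 41.31 = -3.308 kip.

R_1 = -3.308 kip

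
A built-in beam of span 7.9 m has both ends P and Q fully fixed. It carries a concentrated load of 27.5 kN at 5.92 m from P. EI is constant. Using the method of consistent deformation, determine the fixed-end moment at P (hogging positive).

Release both end moments; the primary structure is a simply-supported span PQ with redundants M_P and M_Q.
Simple-span end rotations at P and Q under the given loads:
  at P: point load 27.5 at a = 5.92: Pab(L + b)/(6LEI) = 67.19/EI
  at Q: point load 27.5 at a = 5.92: Pab(L + a)/(6LEI) = 93.98/EI
  θ_P0 = 67.19/EI,  θ_Q0 = 93.98/EI
Flexibility coefficients: a unit moment at one end gives L/(3EI) there and L/(6EI) at the far end, so f₁₁ = f₂₂ = 2.633/EI and f₁₂ = f₂₁ = 1.317/EI.
Compatibility — zero rotation at each built-in end:
  2.633 M_P + 1.317 M_Q = 67.19
  1.317 M_P + 2.633 M_Q = 93.98
Solving the pair gives M_P = 10.23 kN·m and M_Q = 30.58 kN·m (hogging).

M_P = 10.23 kN·m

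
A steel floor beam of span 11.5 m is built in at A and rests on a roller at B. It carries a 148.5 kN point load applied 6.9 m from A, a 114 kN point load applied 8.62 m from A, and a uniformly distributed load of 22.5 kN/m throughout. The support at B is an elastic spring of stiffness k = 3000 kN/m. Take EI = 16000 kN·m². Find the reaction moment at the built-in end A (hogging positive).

M_A = 840.6 kN·m

Release the roller at B. Primary structure: cantilever fixed at A.
Free-end deflection of the primary structure under the applied loading (downward +):
  point load 148.5 at a = 6.9: Pa²(3L − a)/(6EI) = 32522/EI
  point load 114 at a = 8.62: Pa²(3L − a)/(6EI) = 36537/EI
  UDL 22.5: wL⁴/(8EI) = 49191/EI
  δ_0 = 118250/EI
Flexibility coefficient — unit upward force at B: δ_{BB} = L³/(3EI) = 507/EI.
With EI = 16000 kN·m²: δ_0 = 7.3906 m and δ_{BB} = 0.031685 m/kN.
Compatibility — the spring shortens by R_B/k under the reaction it provides: δ_0 − R_B·δ_{BB} = R_B/k. With 1/k = 0.000333 m/kN, R_B = δ_0 / (δ_{BB} + 1/k) = 7.3906 / (0.031685 + 0.000333) = 230.8 kN.
Moment equilibrium about A: M_A = Σ(load moments about A) − R_B·L = 3495 − 230.8×11.5 = 840.6 kN·m.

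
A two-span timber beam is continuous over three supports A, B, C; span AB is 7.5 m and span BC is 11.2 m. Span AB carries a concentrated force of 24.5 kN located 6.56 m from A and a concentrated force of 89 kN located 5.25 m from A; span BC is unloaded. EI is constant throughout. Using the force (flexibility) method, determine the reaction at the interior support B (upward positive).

R_B = 96.05 kN

Insert a hinge at B; M_B is the redundant, and each span becomes simply supported.
Discontinuity in slope at B on the released structure — sum the simple-span end rotations:
  span AB: point load 24.5 at a = 6.56: Pab(L + a)/(6LEI) = 47.2/EI
  span AB: point load 89 at a = 5.25: Pab(L + a)/(6LEI) = 297.9/EI
  relative rotation θ_0 = (345.1 + 0)/EI = 345.1/EI
A unit hogging moment at B produces rotation L₁/(3EI) + L₂/(3EI) = 6.233/EI.
Slope continuity at B: θ_0 = M_B·6.233/EI, so M_B = 345.1/6.233 = 55.36 kN·m (hogging).
Span AB, ΣM about A with M_B applied at B: R_B^{AB}·7.5 = 628 + 55.36, so R_B^{AB} = 91.11 kN and R_A = 113.5 − 91.11 = 22.39 kN.
Span BC, ΣM about C: R_B^{BC}·11.2 = 0 + 55.36, so R_B^{BC} = 4.943 kN and R_C = 0 − 4.943 = -4.943 kN.
R_B = 91.11 + 4.943 = 96.05 kN.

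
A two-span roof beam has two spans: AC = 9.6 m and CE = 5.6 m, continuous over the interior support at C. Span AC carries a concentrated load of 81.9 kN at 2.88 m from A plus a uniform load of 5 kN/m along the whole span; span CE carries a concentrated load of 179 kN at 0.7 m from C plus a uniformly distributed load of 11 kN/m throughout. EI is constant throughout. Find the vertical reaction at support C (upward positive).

R_C = 280.6 kN

Release continuity at C by inserting a hinge; the redundant is the internal moment M_C. The primary structure is two simply-supported spans AC and CE.
End slopes at the hinge C, treating each span as simply supported:
  span AC: point load 81.9 at a = 2.88: Pab(L + a)/(6LEI) = 343.4/EI
  span AC: UDL 5: wL³/(24EI) = 184.3/EI
  span CE: point load 179 at a = 0.7: Pab(L + b)/(6LEI) = 191.9/EI
  span CE: UDL 11: wL³/(24EI) = 80.49/EI
  relative rotation θ_0 = (527.7 + 272.4)/EI = 800.1/EI
A unit hogging moment at C produces rotation L₁/(3EI) + L₂/(3EI) = 5.067/EI.
Slope continuity at C: θ_0 = M_C·5.067/EI, so M_C = 800.1/5.067 = 157.9 kN·m (hogging).
Span AC, ΣM about A with M_C applied at C: R_C^{AC}·9.6 = 466.3 + 157.9, so R_C^{AC} = 65.02 kN and R_A = 129.9 − 65.02 = 64.88 kN.
Span CE, ΣM about E: R_C^{CE}·5.6 = 1050 + 157.9, so R_C^{CE} = 215.6 kN and R_E = 240.6 − 215.6 = 24.98 kN.
R_C = 65.02 + 215.6 = 280.6 kN.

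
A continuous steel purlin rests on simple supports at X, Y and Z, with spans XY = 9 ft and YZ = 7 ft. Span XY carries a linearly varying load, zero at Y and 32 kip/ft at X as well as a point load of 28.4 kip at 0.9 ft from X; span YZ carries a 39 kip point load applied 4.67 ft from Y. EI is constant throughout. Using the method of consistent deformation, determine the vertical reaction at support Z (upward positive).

R_Z = 10.33 kip

Release continuity at Y by inserting a hinge; the redundant is the internal moment M_Y. The primary structure is two simply-supported spans XY and YZ.
Rotations at Y on the released spans (each span's end-slope, ×1/EI):
  span XY: triangular load, peak 32: 7w₀L³/(360EI) = 453.6/EI
  span XY: point load 28.4 at a = 0.9: Pab(L + a)/(6LEI) = 37.96/EI
  span YZ: point load 39 at a = 4.67: Pab(L + b)/(6LEI) = 94.27/EI
  relative rotation θ_0 = (491.6 + 94.27)/EI = 585.8/EI
A unit hogging moment at Y produces rotation L₁/(3EI) + L₂/(3EI) = 5.333/EI.
Slope continuity at Y: θ_0 = M_Y·5.333/EI, so M_Y = 585.8/5.333 = 109.8 kip·ft (hogging).
Span YZ, ΣM about Z: R_Y^{YZ}·7 = 90.87 + 109.8, so R_Y^{YZ} = 28.67 kip and R_Z = 39 − 28.67 = 10.33 kip.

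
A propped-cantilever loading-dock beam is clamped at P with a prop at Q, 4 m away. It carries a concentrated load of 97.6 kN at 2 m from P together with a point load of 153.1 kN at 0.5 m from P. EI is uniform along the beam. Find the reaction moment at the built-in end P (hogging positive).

Release the roller at Q. Primary structure: cantilever fixed at P.
Deflection at Q on the released cantilever, summing each load's contribution:
  point load 97.6 at a = 2: Pa²(3L − a)/(6EI) = 650.7/EI
  point load 153.1 at a = 0.5: Pa²(3L − a)/(6EI) = 73.36/EI
  δ_0 = 724/EI
Tip deflection under a unit load at Q: L³/(3EI) = 21.33/EI.
The prop prevents deflection at Q: R_Q = δ_0/δ_{QQ} = 724/21.33 = 33.94 kN.
Moment equilibrium about P: M_P = Σ(load moments about P) − R_Q·L = 271.8 − 33.94×4 = 136 kN·m.

M_P = 136 kN·m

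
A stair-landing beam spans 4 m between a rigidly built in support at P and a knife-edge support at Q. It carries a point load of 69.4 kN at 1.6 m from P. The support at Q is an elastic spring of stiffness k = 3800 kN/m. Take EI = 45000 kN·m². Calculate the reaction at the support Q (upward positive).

R_Q = 9.282 kN

Release the roller at Q. Primary structure: cantilever fixed at P.
Free-end deflection of the primary structure under the applied loading (downward +):
  point load 69.4 at a = 1.6: Pa²(3L − a)/(6EI) = 308/EI
Flexibility coefficient — unit upward force at Q: δ_{QQ} = L³/(3EI) = 21.33/EI.
With EI = 45000 kN·m²: δ_0 = 0.006843 m and δ_{QQ} = 0.000474 m/kN.
Compatibility — the spring shortens by R_Q/k under the reaction it provides: δ_0 − R_Q·δ_{QQ} = R_Q/k. With 1/k = 0.000263 m/kN, R_Q = δ_0 / (δ_{QQ} + 1/k) = 0.006843 / (0.000474 + 0.000263) = 9.282 kN.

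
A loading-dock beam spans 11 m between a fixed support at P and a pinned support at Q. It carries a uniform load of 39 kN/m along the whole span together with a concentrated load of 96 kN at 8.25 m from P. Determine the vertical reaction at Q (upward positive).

R_Q = 221.6 kN

Release the roller at Q. Primary structure: cantilever fixed at P.
Primary-structure tip deflection at Q by superposition:
  UDL 39: wL⁴/(8EI) = 71375/EI
  point load 96 at a = 8.25: Pa²(3L − a)/(6EI) = 26953/EI
  δ_0 = 98328/EI
Tip deflection under a unit load at Q: L³/(3EI) = 443.7/EI.
The prop prevents deflection at Q: R_Q = δ_0/δ_{QQ} = 98328/443.7 = 221.6 kN.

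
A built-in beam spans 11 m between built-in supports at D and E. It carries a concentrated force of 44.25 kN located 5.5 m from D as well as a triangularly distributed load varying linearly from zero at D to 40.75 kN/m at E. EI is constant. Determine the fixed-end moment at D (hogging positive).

Take the two fixed-end moments M_D, M_E as redundants; the released structure is the simple span DE.
End rotations of the released simple span under the applied load (×1/EI):
  at D: point load 44.25 at a = 5.5: Pab(L + b)/(6LEI) = 334.6/EI
  at E: point load 44.25 at a = 5.5: Pab(L + a)/(6LEI) = 334.6/EI
  at D: triangular load, peak 40.75: 7w₀L³/(360EI) = 1055/EI
  at E: triangular load, peak 40.75: w₀L³/(45EI) = 1205/EI
  θ_D0 = 1389/EI,  θ_E0 = 1540/EI
Flexibility coefficients: a unit moment at one end gives L/(3EI) there and L/(6EI) at the far end, so f₁₁ = f₂₂ = 3.667/EI and f₁₂ = f₂₁ = 1.833/EI.
Compatibility — zero rotation at each built-in end:
  3.667 M_D + 1.833 M_E = 1389
  1.833 M_D + 3.667 M_E = 1540
Solving the pair gives M_D = 225.2 kN·m and M_E = 307.4 kN·m (hogging).

M_D = 225.2 kN·m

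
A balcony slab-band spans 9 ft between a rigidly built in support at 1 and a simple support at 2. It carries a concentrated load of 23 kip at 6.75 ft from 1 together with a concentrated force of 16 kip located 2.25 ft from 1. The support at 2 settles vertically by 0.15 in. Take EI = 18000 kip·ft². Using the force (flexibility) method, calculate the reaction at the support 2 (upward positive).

R_2 = 15 kip

Release the roller at 2. Primary structure: cantilever fixed at 1.
Downward deflection at the released point 2 due to the loads:
  point load 23 at a = 6.75: Pa²(3L − a)/(6EI) = 3537/EI
  point load 16 at a = 2.25: Pa²(3L − a)/(6EI) = 334.1/EI
  δ_0 = 3871/EI
Flexibility coefficient — unit upward force at 2: δ_{22} = L³/(3EI) = 243/EI.
With EI = 18000 kip·ft²: δ_0 = 0.21505 ft and δ_{22} = 0.0135 ft/kip.
Compatibility — the beam at 2 must follow the support down by 0.0125 ft: δ_0 − R_2·δ_{22} = 0.0125, so R_2 = (0.21505 − 0.0125)/0.0135 = 15 kip.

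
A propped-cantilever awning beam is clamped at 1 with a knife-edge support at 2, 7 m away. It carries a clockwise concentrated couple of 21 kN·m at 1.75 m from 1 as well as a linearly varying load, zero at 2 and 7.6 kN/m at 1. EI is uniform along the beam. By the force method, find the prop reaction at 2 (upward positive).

R_2 = 7.289 kN

Release the roller at 2. Primary structure: cantilever fixed at 1.
Primary-structure tip deflection at 2 by superposition:
  clockwise couple 21 at a = 1.75: M₀a(2L − a)/(2EI) = 225.1/EI
  triangular load, peak 7.6 at the fixed end: w₀L⁴/(30EI) = 608.3/EI
  δ_0 = 833.3/EI
Tip deflection under a unit load at 2: L³/(3EI) = 114.3/EI.
The prop prevents deflection at 2: R_2 = δ_0/δ_{22} = 833.3/114.3 = 7.289 kN.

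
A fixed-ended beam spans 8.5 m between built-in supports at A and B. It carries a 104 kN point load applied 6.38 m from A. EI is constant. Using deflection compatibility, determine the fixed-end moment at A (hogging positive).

M_A = 41.28 kN·m

Take the two fixed-end moments M_A, M_B as redundants; the released structure is the simple span AB.
End rotations of the released simple span under the applied load (×1/EI):
  at A: point load 104 at a = 6.38: Pab(L + b)/(6LEI) = 292.9/EI
  at B: point load 104 at a = 6.38: Pab(L + a)/(6LEI) = 410.4/EI
  θ_A0 = 292.9/EI,  θ_B0 = 410.4/EI
Flexibility coefficients: a unit moment at one end gives L/(3EI) there and L/(6EI) at the far end, so f₁₁ = f₂₂ = 2.833/EI and f₁₂ = f₂₁ = 1.417/EI.
Compatibility — zero rotation at each built-in end:
  2.833 M_A + 1.417 M_B = 292.9
  1.417 M_A + 2.833 M_B = 410.4
Solving the pair gives M_A = 41.28 kN·m and M_B = 124.2 kN·m (hogging).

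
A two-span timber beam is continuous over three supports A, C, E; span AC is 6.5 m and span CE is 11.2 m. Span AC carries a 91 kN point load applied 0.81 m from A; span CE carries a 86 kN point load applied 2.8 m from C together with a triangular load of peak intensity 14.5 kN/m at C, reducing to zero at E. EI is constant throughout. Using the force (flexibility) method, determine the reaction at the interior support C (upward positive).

Release continuity at C by inserting a hinge; the redundant is the internal moment M_C. The primary structure is two simply-supported spans AC and CE.
Rotations at C on the released spans (each span's end-slope, ×1/EI):
  span AC: point load 91 at a = 0.81: Pab(L + a)/(6LEI) = 78.61/EI
  span CE: point load 86 at a = 2.8: Pab(L + b)/(6LEI) = 590/EI
  span CE: triangular load, peak 14.5: w₀L³/(45EI) = 452.7/EI
  relative rotation θ_0 = (78.61 + 1043)/EI = 1121/EI
A unit hogging moment at C produces rotation L₁/(3EI) + L₂/(3EI) = 5.9/EI.
Slope continuity at C: θ_0 = M_C·5.9/EI, so M_C = 1121/5.9 = 190 kN·m (hogging).
Span AC, ΣM about A with M_C applied at C: R_C^{AC}·6.5 = 73.71 + 190, so R_C^{AC} = 40.58 kN and R_A = 91 − 40.58 = 50.42 kN.
Span CE, ΣM about E: R_C^{CE}·11.2 = 1329 + 190, so R_C^{CE} = 135.6 kN and R_E = 167.2 − 135.6 = 31.6 kN.
R_C = 40.58 + 135.6 = 176.2 kN.

R_C = 176.2 kN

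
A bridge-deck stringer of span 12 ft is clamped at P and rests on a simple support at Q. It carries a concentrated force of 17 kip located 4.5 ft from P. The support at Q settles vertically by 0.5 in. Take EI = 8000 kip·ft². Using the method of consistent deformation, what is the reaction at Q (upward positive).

R_Q = 2.559 kip

Remove the prop at Q; the released (primary) structure is a cantilever built in at P.
Primary-structure tip deflection at Q by superposition:
  point load 17 at a = 4.5: Pa²(3L − a)/(6EI) = 1807/EI
Tip deflection under a unit load at Q: L³/(3EI) = 576/EI.
With EI = 8000 kip·ft²: δ_0 = 0.22591 ft and δ_{QQ} = 0.072 ft/kip.
Compatibility — the beam at Q must follow the support down by 0.04167 ft: δ_0 − R_Q·δ_{QQ} = 0.04167, so R_Q = (0.22591 − 0.04167)/0.072 = 2.559 kip.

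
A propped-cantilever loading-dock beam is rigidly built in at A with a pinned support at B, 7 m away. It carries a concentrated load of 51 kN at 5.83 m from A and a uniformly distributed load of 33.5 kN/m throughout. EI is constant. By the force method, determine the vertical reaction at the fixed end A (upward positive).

Remove the prop at B; the released (primary) structure is a cantilever built in at A.
Deflection at B on the released cantilever, summing each load's contribution:
  point load 51 at a = 5.83: Pa²(3L − a)/(6EI) = 4383/EI
  UDL 33.5: wL⁴/(8EI) = 10054/EI
  δ_0 = 14437/EI
Tip deflection under a unit load at B: L³/(3EI) = 114.3/EI.
The prop prevents deflection at B: R_B = δ_0/δ_{BB} = 14437/114.3 = 126.3 kN.
Vertical equilibrium: R_A = ΣP − R_B = 285.5 − 126.3 = 159.2 kN.

R_A = 159.2 kN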